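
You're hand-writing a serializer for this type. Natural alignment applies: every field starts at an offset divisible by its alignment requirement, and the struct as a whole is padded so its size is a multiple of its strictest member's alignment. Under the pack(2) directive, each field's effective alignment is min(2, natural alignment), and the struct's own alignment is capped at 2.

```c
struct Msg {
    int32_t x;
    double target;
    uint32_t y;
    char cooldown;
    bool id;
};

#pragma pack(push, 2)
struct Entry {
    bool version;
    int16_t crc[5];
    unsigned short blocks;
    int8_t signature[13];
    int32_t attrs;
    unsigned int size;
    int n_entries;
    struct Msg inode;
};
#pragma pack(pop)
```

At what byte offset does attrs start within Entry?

28

Msg: x at 0 (size 4, align 4) → ends 4; pad 4 to align 8 for target; target at 8 (size 8, align 8) → ends 16; y at 16 (size 4, align 4) → ends 20; cooldown at 20 (size 1, align 1) → ends 21; id at 21 (size 1, align 1) → ends 22; tail pad 2 to reach multiple of 8; total 24 bytes, alignment 8
version at 0 (size 1, align 1) → ends 1
pad 1 to align 2 for crc
crc at 2 (size 10, align 2) → ends 12
blocks at 12 (size 2, align 2) → ends 14
signature at 14 (size 13, align 1) → ends 27
pad 1 to align 2 for attrs
attrs at 28 (size 4, align 2) → ends 32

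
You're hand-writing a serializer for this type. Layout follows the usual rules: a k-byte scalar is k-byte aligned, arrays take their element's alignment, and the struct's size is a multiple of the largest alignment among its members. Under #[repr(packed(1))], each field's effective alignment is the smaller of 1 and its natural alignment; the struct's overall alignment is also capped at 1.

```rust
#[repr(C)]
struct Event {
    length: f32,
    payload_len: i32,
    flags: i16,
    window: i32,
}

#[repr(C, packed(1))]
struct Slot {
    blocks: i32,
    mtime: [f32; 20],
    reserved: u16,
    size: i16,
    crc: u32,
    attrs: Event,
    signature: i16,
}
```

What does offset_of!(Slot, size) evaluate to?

86

Event: @0: length [4B, align 4] → 4; @4: payload_len [4B, align 4] → 8; @8: flags [2B, align 2] → 10; +2 pad (align 4); @12: window [4B, align 4] → 16; size 16, align 4
@0: blocks [4B, align 1] → 4
@4: mtime [80B, align 1] → 84
@84: reserved [2B, align 1] → 86
@86: size [2B, align 1] → 88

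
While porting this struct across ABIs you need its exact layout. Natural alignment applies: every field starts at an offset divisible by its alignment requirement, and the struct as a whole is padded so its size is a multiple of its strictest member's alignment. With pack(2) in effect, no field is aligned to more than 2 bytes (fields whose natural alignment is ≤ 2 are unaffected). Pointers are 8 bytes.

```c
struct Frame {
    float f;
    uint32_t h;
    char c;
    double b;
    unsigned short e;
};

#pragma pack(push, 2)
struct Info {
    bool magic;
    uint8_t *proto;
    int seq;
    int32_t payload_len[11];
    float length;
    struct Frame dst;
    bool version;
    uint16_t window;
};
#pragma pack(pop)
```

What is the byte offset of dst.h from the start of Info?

Frame: @0: f [4B, align 4] → 4; @4: h [4B, align 4] → 8; @8: c [1B, align 1] → 9; +7 pad (align 8); @16: b [8B, align 8] → 24; @24: e [2B, align 2] → 26; +6 tail pad (align 8); size 32, align 8
@0: magic [1B, align 1] → 1
+1 pad (align 2)
@2: proto [8B, align 2] → 10
@10: seq [4B, align 2] → 14
@14: payload_len [44B, align 2] → 58
@58: length [4B, align 2] → 62
@62: dst [32B, align 2] → 94
within Frame: h at 4
62 + 4 = 66

66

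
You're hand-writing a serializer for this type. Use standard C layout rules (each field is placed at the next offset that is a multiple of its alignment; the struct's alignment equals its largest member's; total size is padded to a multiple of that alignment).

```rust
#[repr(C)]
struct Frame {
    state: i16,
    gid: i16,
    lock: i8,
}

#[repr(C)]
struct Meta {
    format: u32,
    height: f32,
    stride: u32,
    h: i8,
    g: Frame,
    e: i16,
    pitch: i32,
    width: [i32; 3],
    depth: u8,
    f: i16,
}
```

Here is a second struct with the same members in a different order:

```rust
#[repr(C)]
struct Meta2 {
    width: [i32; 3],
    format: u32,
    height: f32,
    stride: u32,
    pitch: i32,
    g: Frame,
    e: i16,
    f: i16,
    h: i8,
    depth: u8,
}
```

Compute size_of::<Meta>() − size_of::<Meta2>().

Frame: state at 0 (size 2, align 2) → ends 2; gid at 2 (size 2, align 2) → ends 4; lock at 4 (size 1, align 1) → ends 5; tail pad 1 to reach multiple of 2; total 6 bytes, alignment 2
format at 0 (size 4, align 4) → ends 4
height at 4 (size 4, align 4) → ends 8
stride at 8 (size 4, align 4) → ends 12
h at 12 (size 1, align 1) → ends 13
pad 1 to align 2 for g
g at 14 (size 6, align 2) → ends 20
e at 20 (size 2, align 2) → ends 22
pad 2 to align 4 for pitch
pitch at 24 (size 4, align 4) → ends 28
width at 28 (size 12, align 4) → ends 40
depth at 40 (size 1, align 1) → ends 41
pad 1 to align 2 for f
f at 42 (size 2, align 2) → ends 44
total 44 bytes, alignment 4
— Meta2 —
width at 0 (size 12, align 4) → ends 12
format at 12 (size 4, align 4) → ends 16
height at 16 (size 4, align 4) → ends 20
stride at 20 (size 4, align 4) → ends 24
pitch at 24 (size 4, align 4) → ends 28
g at 28 (size 6, align 2) → ends 34
e at 34 (size 2, align 2) → ends 36
f at 36 (size 2, align 2) → ends 38
h at 38 (size 1, align 1) → ends 39
depth at 39 (size 1, align 1) → ends 40
total 40 bytes, alignment 4
44 − 40 = 4

4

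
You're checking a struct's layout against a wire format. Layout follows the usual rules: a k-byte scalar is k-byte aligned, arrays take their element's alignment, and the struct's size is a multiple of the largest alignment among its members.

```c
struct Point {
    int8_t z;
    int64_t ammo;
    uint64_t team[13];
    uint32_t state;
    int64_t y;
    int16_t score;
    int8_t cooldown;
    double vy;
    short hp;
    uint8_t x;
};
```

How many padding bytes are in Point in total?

@0: z [1B, align 1] → 1
+7 pad (align 8)
@8: ammo [8B, align 8] → 16
@16: team [104B, align 8] → 120
@120: state [4B, align 4] → 124
+4 pad (align 8)
@128: y [8B, align 8] → 136
@136: score [2B, align 2] → 138
@138: cooldown [1B, align 1] → 139
+5 pad (align 8)
@144: vy [8B, align 8] → 152
@152: hp [2B, align 2] → 154
@154: x [1B, align 1] → 155
+5 tail pad (align 8)
size 160, align 8
data bytes 139, size 160 → padding 21

21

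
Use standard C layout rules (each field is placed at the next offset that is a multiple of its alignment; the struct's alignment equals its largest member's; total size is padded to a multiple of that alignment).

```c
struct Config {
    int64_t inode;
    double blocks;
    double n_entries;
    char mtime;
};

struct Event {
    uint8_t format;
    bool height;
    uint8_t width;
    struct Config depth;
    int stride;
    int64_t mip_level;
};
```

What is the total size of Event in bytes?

Config: inode at 0 (size 8, align 8) → ends 8; blocks at 8 (size 8, align 8) → ends 16; n_entries at 16 (size 8, align 8) → ends 24; mtime at 24 (size 1, align 1) → ends 25; tail pad 7 to reach multiple of 8; total 32 bytes, alignment 8
format at 0 (size 1, align 1) → ends 1
height at 1 (size 1, align 1) → ends 2
width at 2 (size 1, align 1) → ends 3
pad 5 to align 8 for depth
depth at 8 (size 32, align 8) → ends 40
stride at 40 (size 4, align 4) → ends 44
pad 4 to align 8 for mip_level
mip_level at 48 (size 8, align 8) → ends 56
total 56 bytes, alignment 8

56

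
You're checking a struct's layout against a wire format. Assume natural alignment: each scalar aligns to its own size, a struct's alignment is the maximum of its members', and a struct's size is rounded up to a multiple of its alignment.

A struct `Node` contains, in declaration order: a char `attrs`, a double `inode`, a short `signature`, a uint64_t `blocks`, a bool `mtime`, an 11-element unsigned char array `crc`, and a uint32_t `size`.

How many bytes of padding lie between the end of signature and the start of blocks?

attrs at 0 (size 1, align 1) → ends 1
pad 7 to align 8 for inode
inode at 8 (size 8, align 8) → ends 16
signature at 16 (size 2, align 2) → ends 18
pad 6 to align 8 for blocks
blocks at 24 (size 8, align 8) → ends 32

6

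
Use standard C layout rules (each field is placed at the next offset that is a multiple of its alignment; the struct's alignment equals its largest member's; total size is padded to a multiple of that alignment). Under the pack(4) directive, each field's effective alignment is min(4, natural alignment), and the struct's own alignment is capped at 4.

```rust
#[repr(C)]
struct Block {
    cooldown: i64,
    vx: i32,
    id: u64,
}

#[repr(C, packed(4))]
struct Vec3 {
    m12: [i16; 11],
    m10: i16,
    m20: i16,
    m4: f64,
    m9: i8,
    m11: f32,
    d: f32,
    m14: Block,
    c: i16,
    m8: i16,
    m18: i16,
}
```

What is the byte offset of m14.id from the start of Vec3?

64

Block: 0..8  cooldown  (8B, 8-aligned); 8..12  vx  (4B, 4-aligned); 12..16  -- padding (4B); 16..24  id  (8B, 8-aligned); sizeof = 24, alignof = 8
0..22  m12  (22B, 2-aligned)
22..24  m10  (2B, 2-aligned)
24..26  m20  (2B, 2-aligned)
26..28  -- padding (2B)
28..36  m4  (8B, 4-aligned)
36..37  m9  (1B, 1-aligned)
37..40  -- padding (3B)
40..44  m11  (4B, 4-aligned)
44..48  d  (4B, 4-aligned)
48..72  m14  (24B, 4-aligned)
within Block: id at 16
48 + 16 = 64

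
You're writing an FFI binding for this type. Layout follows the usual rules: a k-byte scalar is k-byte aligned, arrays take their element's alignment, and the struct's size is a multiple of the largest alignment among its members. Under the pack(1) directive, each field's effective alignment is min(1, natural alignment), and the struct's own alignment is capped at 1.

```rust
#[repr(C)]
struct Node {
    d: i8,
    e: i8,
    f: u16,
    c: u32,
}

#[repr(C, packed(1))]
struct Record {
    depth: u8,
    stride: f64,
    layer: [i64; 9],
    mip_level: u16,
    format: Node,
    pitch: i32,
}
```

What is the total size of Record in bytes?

95 bytes

Node: d at 0 (size 1, align 1) → ends 1; e at 1 (size 1, align 1) → ends 2; f at 2 (size 2, align 2) → ends 4; c at 4 (size 4, align 4) → ends 8; total 8 bytes, alignment 4
depth at 0 (size 1, align 1) → ends 1
stride at 1 (size 8, align 1) → ends 9
layer at 9 (size 72, align 1) → ends 81
mip_level at 81 (size 2, align 1) → ends 83
format at 83 (size 8, align 1) → ends 91
pitch at 91 (size 4, align 1) → ends 95
total 95 bytes, alignment 1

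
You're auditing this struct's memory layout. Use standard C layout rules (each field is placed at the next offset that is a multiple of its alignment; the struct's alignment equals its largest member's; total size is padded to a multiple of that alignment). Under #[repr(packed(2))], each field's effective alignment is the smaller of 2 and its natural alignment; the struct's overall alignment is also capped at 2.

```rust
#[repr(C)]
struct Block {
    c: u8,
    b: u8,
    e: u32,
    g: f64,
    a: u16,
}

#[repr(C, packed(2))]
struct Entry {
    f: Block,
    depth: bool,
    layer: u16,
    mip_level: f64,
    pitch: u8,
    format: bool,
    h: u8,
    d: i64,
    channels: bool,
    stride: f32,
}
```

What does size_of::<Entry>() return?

Block: c at 0 (size 1, align 1) → ends 1; b at 1 (size 1, align 1) → ends 2; pad 2 to align 4 for e; e at 4 (size 4, align 4) → ends 8; g at 8 (size 8, align 8) → ends 16; a at 16 (size 2, align 2) → ends 18; tail pad 6 to reach multiple of 8; total 24 bytes, alignment 8
f at 0 (size 24, align 2) → ends 24
depth at 24 (size 1, align 1) → ends 25
pad 1 to align 2 for layer
layer at 26 (size 2, align 2) → ends 28
mip_level at 28 (size 8, align 2) → ends 36
pitch at 36 (size 1, align 1) → ends 37
format at 37 (size 1, align 1) → ends 38
h at 38 (size 1, align 1) → ends 39
pad 1 to align 2 for d
d at 40 (size 8, align 2) → ends 48
channels at 48 (size 1, align 1) → ends 49
pad 1 to align 2 for stride
stride at 50 (size 4, align 2) → ends 54
total 54 bytes, alignment 2

54 bytes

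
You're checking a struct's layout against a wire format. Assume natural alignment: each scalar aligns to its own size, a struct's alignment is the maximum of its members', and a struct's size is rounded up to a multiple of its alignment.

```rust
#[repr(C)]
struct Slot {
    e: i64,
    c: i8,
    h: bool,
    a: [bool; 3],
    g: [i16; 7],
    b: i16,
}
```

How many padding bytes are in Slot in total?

3

@0: e [8B, align 8] → 8
@8: c [1B, align 1] → 9
@9: h [1B, align 1] → 10
@10: a [3B, align 1] → 13
+1 pad (align 2)
@14: g [14B, align 2] → 28
@28: b [2B, align 2] → 30
+2 tail pad (align 8)
size 32, align 8
data bytes 29, size 32 → padding 3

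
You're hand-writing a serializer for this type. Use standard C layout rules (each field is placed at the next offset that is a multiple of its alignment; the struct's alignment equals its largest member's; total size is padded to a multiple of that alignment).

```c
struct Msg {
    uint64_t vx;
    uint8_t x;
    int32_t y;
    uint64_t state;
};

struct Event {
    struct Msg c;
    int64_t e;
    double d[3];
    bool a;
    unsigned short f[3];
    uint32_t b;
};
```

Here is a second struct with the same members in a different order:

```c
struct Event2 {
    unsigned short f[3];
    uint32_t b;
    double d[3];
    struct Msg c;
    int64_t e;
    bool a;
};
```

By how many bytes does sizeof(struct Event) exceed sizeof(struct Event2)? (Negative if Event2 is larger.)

-8

Msg: @0: vx [8B, align 8] → 8; @8: x [1B, align 1] → 9; +3 pad (align 4); @12: y [4B, align 4] → 16; @16: state [8B, align 8] → 24; size 24, align 8
@0: c [24B, align 8] → 24
@24: e [8B, align 8] → 32
@32: d [24B, align 8] → 56
@56: a [1B, align 1] → 57
+1 pad (align 2)
@58: f [6B, align 2] → 64
@64: b [4B, align 4] → 68
+4 tail pad (align 8)
size 72, align 8
— Event2 —
@0: f [6B, align 2] → 6
+2 pad (align 4)
@8: b [4B, align 4] → 12
+4 pad (align 8)
@16: d [24B, align 8] → 40
@40: c [24B, align 8] → 64
@64: e [8B, align 8] → 72
@72: a [1B, align 1] → 73
+7 tail pad (align 8)
size 80, align 8
72 − 80 = -8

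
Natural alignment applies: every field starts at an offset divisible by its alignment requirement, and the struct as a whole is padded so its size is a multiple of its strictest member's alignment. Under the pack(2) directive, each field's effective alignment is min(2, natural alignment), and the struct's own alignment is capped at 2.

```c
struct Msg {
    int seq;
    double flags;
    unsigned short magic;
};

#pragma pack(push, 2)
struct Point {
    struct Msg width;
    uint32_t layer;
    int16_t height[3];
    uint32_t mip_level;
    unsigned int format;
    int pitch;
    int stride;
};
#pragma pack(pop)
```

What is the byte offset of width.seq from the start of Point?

0

Msg: seq at 0 (size 4, align 4) → ends 4; pad 4 to align 8 for flags; flags at 8 (size 8, align 8) → ends 16; magic at 16 (size 2, align 2) → ends 18; tail pad 6 to reach multiple of 8; total 24 bytes, alignment 8
width at 0 (size 24, align 2) → ends 24
within Msg: seq at 0
0 + 0 = 0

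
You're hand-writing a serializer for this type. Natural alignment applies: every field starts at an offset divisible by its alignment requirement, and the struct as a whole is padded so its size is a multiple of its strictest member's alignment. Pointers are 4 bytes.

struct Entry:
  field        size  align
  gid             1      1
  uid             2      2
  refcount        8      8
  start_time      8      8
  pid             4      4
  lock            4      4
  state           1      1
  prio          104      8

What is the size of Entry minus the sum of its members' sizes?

12

0..1  gid  (1B, 1-aligned)
1..2  -- padding (1B)
2..4  uid  (2B, 2-aligned)
4..8  -- padding (4B)
8..16  refcount  (8B, 8-aligned)
16..24  start_time  (8B, 8-aligned)
24..28  pid  (4B, 4-aligned)
28..32  lock  (4B, 4-aligned)
32..33  state  (1B, 1-aligned)
33..40  -- padding (7B)
40..144  prio  (104B, 8-aligned)
sizeof = 144, alignof = 8
data bytes 132, size 144 → padding 12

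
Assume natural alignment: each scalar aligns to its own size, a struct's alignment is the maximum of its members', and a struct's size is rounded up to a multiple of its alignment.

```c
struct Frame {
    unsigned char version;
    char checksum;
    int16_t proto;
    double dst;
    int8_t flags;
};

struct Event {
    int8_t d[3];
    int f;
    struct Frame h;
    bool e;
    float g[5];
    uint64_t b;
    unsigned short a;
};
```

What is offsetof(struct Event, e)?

32

Frame: @0: version [1B, align 1] → 1; @1: checksum [1B, align 1] → 2; @2: proto [2B, align 2] → 4; +4 pad (align 8); @8: dst [8B, align 8] → 16; @16: flags [1B, align 1] → 17; +7 tail pad (align 8); size 24, align 8
@0: d [3B, align 1] → 3
+1 pad (align 4)
@4: f [4B, align 4] → 8
@8: h [24B, align 8] → 32
@32: e [1B, align 1] → 33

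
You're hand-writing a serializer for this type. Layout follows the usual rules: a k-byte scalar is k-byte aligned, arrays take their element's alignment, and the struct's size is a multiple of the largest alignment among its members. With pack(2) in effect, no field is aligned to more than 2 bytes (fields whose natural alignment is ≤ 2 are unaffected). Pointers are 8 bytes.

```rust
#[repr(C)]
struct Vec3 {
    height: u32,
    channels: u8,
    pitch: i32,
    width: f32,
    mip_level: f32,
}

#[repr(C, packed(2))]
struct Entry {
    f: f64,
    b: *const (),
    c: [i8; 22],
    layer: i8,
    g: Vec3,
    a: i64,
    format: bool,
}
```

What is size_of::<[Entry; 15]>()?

Vec3: 0..4  height  (4B, 4-aligned); 4..5  channels  (1B, 1-aligned); 5..8  -- padding (3B); 8..12  pitch  (4B, 4-aligned); 12..16  width  (4B, 4-aligned); 16..20  mip_level  (4B, 4-aligned); sizeof = 20, alignof = 4
0..8  f  (8B, 2-aligned)
8..16  b  (8B, 2-aligned)
16..38  c  (22B, 1-aligned)
38..39  layer  (1B, 1-aligned)
39..40  -- padding (1B)
40..60  g  (20B, 2-aligned)
60..68  a  (8B, 2-aligned)
68..69  format  (1B, 1-aligned)
69..70  -- tail padding (1B)
sizeof = 70, alignof = 2
array of 15: 15 × 70 = 1050

1050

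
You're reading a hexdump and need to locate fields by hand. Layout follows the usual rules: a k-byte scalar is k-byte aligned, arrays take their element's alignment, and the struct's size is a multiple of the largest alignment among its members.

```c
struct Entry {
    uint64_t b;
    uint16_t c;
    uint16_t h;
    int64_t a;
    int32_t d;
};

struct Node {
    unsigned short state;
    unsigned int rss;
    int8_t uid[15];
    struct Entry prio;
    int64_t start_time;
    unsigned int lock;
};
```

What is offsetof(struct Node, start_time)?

Entry: @0: b [8B, align 8] → 8; @8: c [2B, align 2] → 10; @10: h [2B, align 2] → 12; +4 pad (align 8); @16: a [8B, align 8] → 24; @24: d [4B, align 4] → 28; +4 tail pad (align 8); size 32, align 8
@0: state [2B, align 2] → 2
+2 pad (align 4)
@4: rss [4B, align 4] → 8
@8: uid [15B, align 1] → 23
+1 pad (align 8)
@24: prio [32B, align 8] → 56
@56: start_time [8B, align 8] → 64

56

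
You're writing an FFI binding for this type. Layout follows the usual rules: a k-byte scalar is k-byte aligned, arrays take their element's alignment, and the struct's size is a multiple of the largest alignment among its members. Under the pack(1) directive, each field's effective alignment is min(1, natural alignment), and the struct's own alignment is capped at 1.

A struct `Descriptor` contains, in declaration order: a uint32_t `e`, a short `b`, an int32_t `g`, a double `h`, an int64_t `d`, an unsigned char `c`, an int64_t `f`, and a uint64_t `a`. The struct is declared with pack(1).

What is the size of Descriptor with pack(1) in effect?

@0: e [4B, align 1] → 4
@4: b [2B, align 1] → 6
@6: g [4B, align 1] → 10
@10: h [8B, align 1] → 18
@18: d [8B, align 1] → 26
@26: c [1B, align 1] → 27
@27: f [8B, align 1] → 35
@35: a [8B, align 1] → 43
size 43, align 1

43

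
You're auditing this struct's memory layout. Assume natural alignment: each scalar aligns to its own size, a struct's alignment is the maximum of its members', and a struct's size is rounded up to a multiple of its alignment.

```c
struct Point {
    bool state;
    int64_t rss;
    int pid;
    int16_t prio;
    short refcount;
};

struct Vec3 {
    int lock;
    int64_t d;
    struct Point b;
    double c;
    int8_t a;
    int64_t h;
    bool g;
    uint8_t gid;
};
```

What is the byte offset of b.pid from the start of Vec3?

Point: 0..1  state  (1B, 1-aligned); 1..8  -- padding (7B); 8..16  rss  (8B, 8-aligned); 16..20  pid  (4B, 4-aligned); 20..22  prio  (2B, 2-aligned); 22..24  refcount  (2B, 2-aligned); sizeof = 24, alignof = 8
0..4  lock  (4B, 4-aligned)
4..8  -- padding (4B)
8..16  d  (8B, 8-aligned)
16..40  b  (24B, 8-aligned)
within Point: pid at 16
16 + 16 = 32

32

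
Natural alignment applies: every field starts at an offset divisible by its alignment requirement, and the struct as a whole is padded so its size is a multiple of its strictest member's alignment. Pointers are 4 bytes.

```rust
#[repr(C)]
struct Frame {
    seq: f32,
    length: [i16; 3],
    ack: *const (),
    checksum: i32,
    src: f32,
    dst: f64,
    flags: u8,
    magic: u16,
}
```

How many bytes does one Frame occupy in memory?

seq at 0 (size 4, align 4) → ends 4
length at 4 (size 6, align 2) → ends 10
pad 2 to align 4 for ack
ack at 12 (size 4, align 4) → ends 16
checksum at 16 (size 4, align 4) → ends 20
src at 20 (size 4, align 4) → ends 24
dst at 24 (size 8, align 8) → ends 32
flags at 32 (size 1, align 1) → ends 33
pad 1 to align 2 for magic
magic at 34 (size 2, align 2) → ends 36
tail pad 4 to reach multiple of 8
total 40 bytes, alignment 8

40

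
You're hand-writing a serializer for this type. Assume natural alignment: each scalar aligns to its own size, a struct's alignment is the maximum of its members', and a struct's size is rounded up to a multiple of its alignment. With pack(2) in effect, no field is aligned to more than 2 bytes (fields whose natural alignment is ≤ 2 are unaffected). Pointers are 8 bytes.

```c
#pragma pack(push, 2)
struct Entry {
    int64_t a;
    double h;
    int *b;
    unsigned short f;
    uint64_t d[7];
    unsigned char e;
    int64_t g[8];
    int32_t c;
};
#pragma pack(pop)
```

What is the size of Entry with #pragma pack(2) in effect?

152

a at 0 (size 8, align 2) → ends 8
h at 8 (size 8, align 2) → ends 16
b at 16 (size 8, align 2) → ends 24
f at 24 (size 2, align 2) → ends 26
d at 26 (size 56, align 2) → ends 82
e at 82 (size 1, align 1) → ends 83
pad 1 to align 2 for g
g at 84 (size 64, align 2) → ends 148
c at 148 (size 4, align 2) → ends 152
total 152 bytes, alignment 2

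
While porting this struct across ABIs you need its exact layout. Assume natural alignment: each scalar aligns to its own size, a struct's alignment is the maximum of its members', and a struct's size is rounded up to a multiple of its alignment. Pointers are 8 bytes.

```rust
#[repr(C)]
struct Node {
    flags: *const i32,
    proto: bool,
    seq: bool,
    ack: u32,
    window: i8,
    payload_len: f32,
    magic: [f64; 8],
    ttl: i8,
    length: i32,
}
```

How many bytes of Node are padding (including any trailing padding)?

0..8  flags  (8B, 8-aligned)
8..9  proto  (1B, 1-aligned)
9..10  seq  (1B, 1-aligned)
10..12  -- padding (2B)
12..16  ack  (4B, 4-aligned)
16..17  window  (1B, 1-aligned)
17..20  -- padding (3B)
20..24  payload_len  (4B, 4-aligned)
24..88  magic  (64B, 8-aligned)
88..89  ttl  (1B, 1-aligned)
89..92  -- padding (3B)
92..96  length  (4B, 4-aligned)
sizeof = 96, alignof = 8
data bytes 88, size 96 → padding 8

8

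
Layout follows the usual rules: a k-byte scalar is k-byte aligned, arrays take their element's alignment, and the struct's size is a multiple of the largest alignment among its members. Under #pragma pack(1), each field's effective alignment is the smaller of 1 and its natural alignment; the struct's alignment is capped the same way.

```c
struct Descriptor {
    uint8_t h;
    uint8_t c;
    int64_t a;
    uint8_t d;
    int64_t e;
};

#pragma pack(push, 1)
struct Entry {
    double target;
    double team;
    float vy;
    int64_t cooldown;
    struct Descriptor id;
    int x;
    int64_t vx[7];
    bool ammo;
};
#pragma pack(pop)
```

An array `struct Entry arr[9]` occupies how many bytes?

1089

Descriptor: 0..1  h  (1B, 1-aligned); 1..2  c  (1B, 1-aligned); 2..8  -- padding (6B); 8..16  a  (8B, 8-aligned); 16..17  d  (1B, 1-aligned); 17..24  -- padding (7B); 24..32  e  (8B, 8-aligned); sizeof = 32, alignof = 8
0..8  target  (8B, 1-aligned)
8..16  team  (8B, 1-aligned)
16..20  vy  (4B, 1-aligned)
20..28  cooldown  (8B, 1-aligned)
28..60  id  (32B, 1-aligned)
60..64  x  (4B, 1-aligned)
64..120  vx  (56B, 1-aligned)
120..121  ammo  (1B, 1-aligned)
sizeof = 121, alignof = 1
array of 9: 9 × 121 = 1089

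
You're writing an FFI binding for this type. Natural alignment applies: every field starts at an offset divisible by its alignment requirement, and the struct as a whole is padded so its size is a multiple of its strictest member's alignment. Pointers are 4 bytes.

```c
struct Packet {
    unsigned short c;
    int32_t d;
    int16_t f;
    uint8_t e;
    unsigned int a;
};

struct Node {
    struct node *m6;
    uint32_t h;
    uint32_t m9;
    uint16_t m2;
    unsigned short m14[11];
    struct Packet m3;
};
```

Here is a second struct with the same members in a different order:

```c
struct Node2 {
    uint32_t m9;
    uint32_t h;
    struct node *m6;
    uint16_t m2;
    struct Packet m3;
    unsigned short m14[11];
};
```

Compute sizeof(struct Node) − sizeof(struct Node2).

Packet: @0: c [2B, align 2] → 2; +2 pad (align 4); @4: d [4B, align 4] → 8; @8: f [2B, align 2] → 10; @10: e [1B, align 1] → 11; +1 pad (align 4); @12: a [4B, align 4] → 16; size 16, align 4
@0: m6 [4B, align 4] → 4
@4: h [4B, align 4] → 8
@8: m9 [4B, align 4] → 12
@12: m2 [2B, align 2] → 14
@14: m14 [22B, align 2] → 36
@36: m3 [16B, align 4] → 52
size 52, align 4
— Node2 —
@0: m9 [4B, align 4] → 4
@4: h [4B, align 4] → 8
@8: m6 [4B, align 4] → 12
@12: m2 [2B, align 2] → 14
+2 pad (align 4)
@16: m3 [16B, align 4] → 32
@32: m14 [22B, align 2] → 54
+2 tail pad (align 4)
size 56, align 4
52 − 56 = -4

-4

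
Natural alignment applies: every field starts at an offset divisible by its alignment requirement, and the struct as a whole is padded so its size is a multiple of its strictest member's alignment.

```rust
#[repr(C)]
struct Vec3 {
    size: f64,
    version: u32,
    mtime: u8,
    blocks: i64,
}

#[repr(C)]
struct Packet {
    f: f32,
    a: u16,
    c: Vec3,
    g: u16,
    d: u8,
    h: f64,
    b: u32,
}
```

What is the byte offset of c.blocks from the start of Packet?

Vec3: 0..8  size  (8B, 8-aligned); 8..12  version  (4B, 4-aligned); 12..13  mtime  (1B, 1-aligned); 13..16  -- padding (3B); 16..24  blocks  (8B, 8-aligned); sizeof = 24, alignof = 8
0..4  f  (4B, 4-aligned)
4..6  a  (2B, 2-aligned)
6..8  -- padding (2B)
8..32  c  (24B, 8-aligned)
within Vec3: blocks at 16
8 + 16 = 24

24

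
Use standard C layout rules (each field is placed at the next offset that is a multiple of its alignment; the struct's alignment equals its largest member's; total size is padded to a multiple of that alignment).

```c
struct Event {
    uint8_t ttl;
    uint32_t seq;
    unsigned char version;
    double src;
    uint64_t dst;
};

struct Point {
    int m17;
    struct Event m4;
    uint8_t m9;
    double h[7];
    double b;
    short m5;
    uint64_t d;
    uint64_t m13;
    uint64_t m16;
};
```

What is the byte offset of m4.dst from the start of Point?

32

Event: ttl at 0 (size 1, align 1) → ends 1; pad 3 to align 4 for seq; seq at 4 (size 4, align 4) → ends 8; version at 8 (size 1, align 1) → ends 9; pad 7 to align 8 for src; src at 16 (size 8, align 8) → ends 24; dst at 24 (size 8, align 8) → ends 32; total 32 bytes, alignment 8
m17 at 0 (size 4, align 4) → ends 4
pad 4 to align 8 for m4
m4 at 8 (size 32, align 8) → ends 40
within Event: dst at 24
8 + 24 = 32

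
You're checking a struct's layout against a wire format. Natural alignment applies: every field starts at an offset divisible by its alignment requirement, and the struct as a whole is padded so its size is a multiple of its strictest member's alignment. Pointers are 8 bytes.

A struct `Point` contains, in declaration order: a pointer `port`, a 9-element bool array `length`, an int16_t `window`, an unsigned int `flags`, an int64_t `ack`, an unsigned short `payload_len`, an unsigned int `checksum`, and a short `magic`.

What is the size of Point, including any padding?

0..8  port  (8B, 8-aligned)
8..17  length  (9B, 1-aligned)
17..18  -- padding (1B)
18..20  window  (2B, 2-aligned)
20..24  flags  (4B, 4-aligned)
24..32  ack  (8B, 8-aligned)
32..34  payload_len  (2B, 2-aligned)
34..36  -- padding (2B)
36..40  checksum  (4B, 4-aligned)
40..42  magic  (2B, 2-aligned)
42..48  -- tail padding (6B)
sizeof = 48, alignof = 8

48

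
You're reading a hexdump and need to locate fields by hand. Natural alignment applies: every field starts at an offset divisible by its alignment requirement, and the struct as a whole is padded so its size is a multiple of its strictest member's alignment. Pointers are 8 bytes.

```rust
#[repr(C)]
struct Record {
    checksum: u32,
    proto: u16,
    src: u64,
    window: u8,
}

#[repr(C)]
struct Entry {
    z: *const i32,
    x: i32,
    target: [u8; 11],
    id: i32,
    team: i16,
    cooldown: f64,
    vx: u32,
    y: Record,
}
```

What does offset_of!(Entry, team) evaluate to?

28

Record: checksum at 0 (size 4, align 4) → ends 4; proto at 4 (size 2, align 2) → ends 6; pad 2 to align 8 for src; src at 8 (size 8, align 8) → ends 16; window at 16 (size 1, align 1) → ends 17; tail pad 7 to reach multiple of 8; total 24 bytes, alignment 8
z at 0 (size 8, align 8) → ends 8
x at 8 (size 4, align 4) → ends 12
target at 12 (size 11, align 1) → ends 23
pad 1 to align 4 for id
id at 24 (size 4, align 4) → ends 28
team at 28 (size 2, align 2) → ends 30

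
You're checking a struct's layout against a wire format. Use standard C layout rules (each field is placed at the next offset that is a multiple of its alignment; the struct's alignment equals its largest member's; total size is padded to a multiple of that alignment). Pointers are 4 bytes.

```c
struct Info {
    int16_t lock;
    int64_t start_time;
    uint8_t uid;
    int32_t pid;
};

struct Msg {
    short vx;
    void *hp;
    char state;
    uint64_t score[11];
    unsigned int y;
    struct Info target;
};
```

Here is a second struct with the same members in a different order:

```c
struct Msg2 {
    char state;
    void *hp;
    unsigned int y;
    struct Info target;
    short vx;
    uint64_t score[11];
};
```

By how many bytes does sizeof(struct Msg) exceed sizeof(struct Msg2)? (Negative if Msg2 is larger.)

0

Info: 0..2  lock  (2B, 2-aligned); 2..8  -- padding (6B); 8..16  start_time  (8B, 8-aligned); 16..17  uid  (1B, 1-aligned); 17..20  -- padding (3B); 20..24  pid  (4B, 4-aligned); sizeof = 24, alignof = 8
0..2  vx  (2B, 2-aligned)
2..4  -- padding (2B)
4..8  hp  (4B, 4-aligned)
8..9  state  (1B, 1-aligned)
9..16  -- padding (7B)
16..104  score  (88B, 8-aligned)
104..108  y  (4B, 4-aligned)
108..112  -- padding (4B)
112..136  target  (24B, 8-aligned)
sizeof = 136, alignof = 8
— Msg2 —
0..1  state  (1B, 1-aligned)
1..4  -- padding (3B)
4..8  hp  (4B, 4-aligned)
8..12  y  (4B, 4-aligned)
12..16  -- padding (4B)
16..40  target  (24B, 8-aligned)
40..42  vx  (2B, 2-aligned)
42..48  -- padding (6B)
48..136  score  (88B, 8-aligned)
sizeof = 136, alignof = 8
136 − 136 = 0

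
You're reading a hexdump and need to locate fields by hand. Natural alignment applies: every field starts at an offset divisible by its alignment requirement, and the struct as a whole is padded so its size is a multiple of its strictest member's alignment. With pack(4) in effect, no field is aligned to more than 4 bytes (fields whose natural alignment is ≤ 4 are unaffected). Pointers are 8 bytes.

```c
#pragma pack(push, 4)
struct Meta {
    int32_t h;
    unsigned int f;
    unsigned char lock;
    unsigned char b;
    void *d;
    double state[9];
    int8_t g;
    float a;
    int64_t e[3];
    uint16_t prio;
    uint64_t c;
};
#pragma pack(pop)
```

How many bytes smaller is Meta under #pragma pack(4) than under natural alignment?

8

natural layout:
  0..4  h  (4B, 4-aligned)
  4..8  f  (4B, 4-aligned)
  8..9  lock  (1B, 1-aligned)
  9..10  b  (1B, 1-aligned)
  10..16  -- padding (6B)
  16..24  d  (8B, 8-aligned)
  24..96  state  (72B, 8-aligned)
  96..97  g  (1B, 1-aligned)
  97..100  -- padding (3B)
  100..104  a  (4B, 4-aligned)
  104..128  e  (24B, 8-aligned)
  128..130  prio  (2B, 2-aligned)
  130..136  -- padding (6B)
  136..144  c  (8B, 8-aligned)
  sizeof = 144, alignof = 8
packed(4) layout:
  0..4  h  (4B, 4-aligned)
  4..8  f  (4B, 4-aligned)
  8..9  lock  (1B, 1-aligned)
  9..10  b  (1B, 1-aligned)
  10..12  -- padding (2B)
  12..20  d  (8B, 4-aligned)
  20..92  state  (72B, 4-aligned)
  92..93  g  (1B, 1-aligned)
  93..96  -- padding (3B)
  96..100  a  (4B, 4-aligned)
  100..124  e  (24B, 4-aligned)
  124..126  prio  (2B, 2-aligned)
  126..128  -- padding (2B)
  128..136  c  (8B, 4-aligned)
  sizeof = 136, alignof = 4
144 − 136 = 8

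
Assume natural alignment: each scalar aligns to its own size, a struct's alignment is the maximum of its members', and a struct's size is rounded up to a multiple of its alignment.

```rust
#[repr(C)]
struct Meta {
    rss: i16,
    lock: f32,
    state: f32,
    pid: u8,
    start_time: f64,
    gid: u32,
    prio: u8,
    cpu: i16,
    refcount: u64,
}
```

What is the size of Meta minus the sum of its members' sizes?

6

0..2  rss  (2B, 2-aligned)
2..4  -- padding (2B)
4..8  lock  (4B, 4-aligned)
8..12  state  (4B, 4-aligned)
12..13  pid  (1B, 1-aligned)
13..16  -- padding (3B)
16..24  start_time  (8B, 8-aligned)
24..28  gid  (4B, 4-aligned)
28..29  prio  (1B, 1-aligned)
29..30  -- padding (1B)
30..32  cpu  (2B, 2-aligned)
32..40  refcount  (8B, 8-aligned)
sizeof = 40, alignof = 8
data bytes 34, size 40 → padding 6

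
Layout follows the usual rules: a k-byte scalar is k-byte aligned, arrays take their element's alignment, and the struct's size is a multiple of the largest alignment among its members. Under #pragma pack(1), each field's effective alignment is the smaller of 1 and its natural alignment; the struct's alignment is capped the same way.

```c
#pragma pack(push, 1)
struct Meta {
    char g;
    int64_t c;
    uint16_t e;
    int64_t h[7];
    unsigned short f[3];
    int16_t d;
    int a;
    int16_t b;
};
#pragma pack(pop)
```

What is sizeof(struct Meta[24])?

1944

@0: g [1B, align 1] → 1
@1: c [8B, align 1] → 9
@9: e [2B, align 1] → 11
@11: h [56B, align 1] → 67
@67: f [6B, align 1] → 73
@73: d [2B, align 1] → 75
@75: a [4B, align 1] → 79
@79: b [2B, align 1] → 81
size 81, align 1
array of 24: 24 × 81 = 1944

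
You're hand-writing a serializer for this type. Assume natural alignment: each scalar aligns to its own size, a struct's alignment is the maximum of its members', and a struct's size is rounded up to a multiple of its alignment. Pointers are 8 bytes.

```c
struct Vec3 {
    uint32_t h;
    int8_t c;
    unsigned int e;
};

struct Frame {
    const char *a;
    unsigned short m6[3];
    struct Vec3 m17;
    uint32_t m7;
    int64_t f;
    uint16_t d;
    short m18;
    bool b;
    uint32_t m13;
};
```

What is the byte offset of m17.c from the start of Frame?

20

Vec3: @0: h [4B, align 4] → 4; @4: c [1B, align 1] → 5; +3 pad (align 4); @8: e [4B, align 4] → 12; size 12, align 4
@0: a [8B, align 8] → 8
@8: m6 [6B, align 2] → 14
+2 pad (align 4)
@16: m17 [12B, align 4] → 28
within Vec3: c at 4
16 + 4 = 20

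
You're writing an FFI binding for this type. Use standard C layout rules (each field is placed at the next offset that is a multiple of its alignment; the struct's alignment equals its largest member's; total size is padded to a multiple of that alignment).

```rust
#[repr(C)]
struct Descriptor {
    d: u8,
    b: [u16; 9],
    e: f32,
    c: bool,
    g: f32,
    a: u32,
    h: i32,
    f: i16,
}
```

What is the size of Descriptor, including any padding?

44

d at 0 (size 1, align 1) → ends 1
pad 1 to align 2 for b
b at 2 (size 18, align 2) → ends 20
e at 20 (size 4, align 4) → ends 24
c at 24 (size 1, align 1) → ends 25
pad 3 to align 4 for g
g at 28 (size 4, align 4) → ends 32
a at 32 (size 4, align 4) → ends 36
h at 36 (size 4, align 4) → ends 40
f at 40 (size 2, align 2) → ends 42
tail pad 2 to reach multiple of 4
total 44 bytes, alignment 4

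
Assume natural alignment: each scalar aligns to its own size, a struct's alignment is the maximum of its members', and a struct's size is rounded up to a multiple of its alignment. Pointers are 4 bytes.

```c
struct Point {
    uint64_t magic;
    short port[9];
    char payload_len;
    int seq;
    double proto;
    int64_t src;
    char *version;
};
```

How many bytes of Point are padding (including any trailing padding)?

5

magic at 0 (size 8, align 8) → ends 8
port at 8 (size 18, align 2) → ends 26
payload_len at 26 (size 1, align 1) → ends 27
pad 1 to align 4 for seq
seq at 28 (size 4, align 4) → ends 32
proto at 32 (size 8, align 8) → ends 40
src at 40 (size 8, align 8) → ends 48
version at 48 (size 4, align 4) → ends 52
tail pad 4 to reach multiple of 8
total 56 bytes, alignment 8
data bytes 51, size 56 → padding 5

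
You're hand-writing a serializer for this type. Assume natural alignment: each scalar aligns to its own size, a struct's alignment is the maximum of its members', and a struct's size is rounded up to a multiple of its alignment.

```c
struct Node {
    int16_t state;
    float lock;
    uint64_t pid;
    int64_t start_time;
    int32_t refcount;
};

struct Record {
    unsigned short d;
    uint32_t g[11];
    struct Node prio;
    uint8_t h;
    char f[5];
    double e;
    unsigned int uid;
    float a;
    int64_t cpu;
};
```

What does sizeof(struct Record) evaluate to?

Node: 0..2  state  (2B, 2-aligned); 2..4  -- padding (2B); 4..8  lock  (4B, 4-aligned); 8..16  pid  (8B, 8-aligned); 16..24  start_time  (8B, 8-aligned); 24..28  refcount  (4B, 4-aligned); 28..32  -- tail padding (4B); sizeof = 32, alignof = 8
0..2  d  (2B, 2-aligned)
2..4  -- padding (2B)
4..48  g  (44B, 4-aligned)
48..80  prio  (32B, 8-aligned)
80..81  h  (1B, 1-aligned)
81..86  f  (5B, 1-aligned)
86..88  -- padding (2B)
88..96  e  (8B, 8-aligned)
96..100  uid  (4B, 4-aligned)
100..104  a  (4B, 4-aligned)
104..112  cpu  (8B, 8-aligned)
sizeof = 112, alignof = 8

112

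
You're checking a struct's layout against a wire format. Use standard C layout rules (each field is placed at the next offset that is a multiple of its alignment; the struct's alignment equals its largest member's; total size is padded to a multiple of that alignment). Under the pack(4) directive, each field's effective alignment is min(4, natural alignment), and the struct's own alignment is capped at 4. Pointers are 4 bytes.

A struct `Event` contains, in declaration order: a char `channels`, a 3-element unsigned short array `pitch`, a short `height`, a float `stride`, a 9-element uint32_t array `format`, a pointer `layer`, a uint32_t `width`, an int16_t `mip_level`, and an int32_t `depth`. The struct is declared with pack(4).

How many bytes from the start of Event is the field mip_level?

channels at 0 (size 1, align 1) → ends 1
pad 1 to align 2 for pitch
pitch at 2 (size 6, align 2) → ends 8
height at 8 (size 2, align 2) → ends 10
pad 2 to align 4 for stride
stride at 12 (size 4, align 4) → ends 16
format at 16 (size 36, align 4) → ends 52
layer at 52 (size 4, align 4) → ends 56
width at 56 (size 4, align 4) → ends 60
mip_level at 60 (size 2, align 2) → ends 62

60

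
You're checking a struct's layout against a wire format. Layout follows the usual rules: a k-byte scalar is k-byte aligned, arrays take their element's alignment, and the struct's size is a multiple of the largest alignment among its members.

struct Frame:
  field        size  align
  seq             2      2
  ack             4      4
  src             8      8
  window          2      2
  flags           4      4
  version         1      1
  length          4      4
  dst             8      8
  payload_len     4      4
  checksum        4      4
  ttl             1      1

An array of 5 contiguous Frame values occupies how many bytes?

@0: seq [2B, align 2] → 2
+2 pad (align 4)
@4: ack [4B, align 4] → 8
@8: src [8B, align 8] → 16
@16: window [2B, align 2] → 18
+2 pad (align 4)
@20: flags [4B, align 4] → 24
@24: version [1B, align 1] → 25
+3 pad (align 4)
@28: length [4B, align 4] → 32
@32: dst [8B, align 8] → 40
@40: payload_len [4B, align 4] → 44
@44: checksum [4B, align 4] → 48
@48: ttl [1B, align 1] → 49
+7 tail pad (align 8)
size 56, align 8
array of 5: 5 × 56 = 280

280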